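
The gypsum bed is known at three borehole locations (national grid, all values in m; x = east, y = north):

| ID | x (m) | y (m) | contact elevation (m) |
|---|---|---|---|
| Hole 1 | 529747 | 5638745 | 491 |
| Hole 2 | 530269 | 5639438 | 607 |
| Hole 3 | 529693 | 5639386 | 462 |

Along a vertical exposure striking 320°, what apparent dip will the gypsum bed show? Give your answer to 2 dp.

Let the plane be z = a·x + b·y + c.
Hole 2−Hole 1: 522a + 693b = 116;  Hole 3−Hole 1: −54a + 641b = −29.
Solving gives a = 0.25389, b = −0.02385.
Unit vector along 320° is (sin 320°, cos 320°) = (-0.6428, 0.7660).
Slope in that direction = a·(-0.6428) + b·(0.7660) = −0.18147.
Apparent dip = arctan|0.18147| = 10.29° (true dip is 14.3°, so apparent ≤ true as expected).

10.29°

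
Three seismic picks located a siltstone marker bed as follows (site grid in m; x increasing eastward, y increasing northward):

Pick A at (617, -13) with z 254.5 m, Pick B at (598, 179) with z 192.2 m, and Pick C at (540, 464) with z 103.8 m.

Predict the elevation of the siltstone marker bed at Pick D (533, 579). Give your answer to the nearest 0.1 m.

65.9 m

Two edge vectors: Pick A→Pick B = (-19, 192, -62.3), Pick A→Pick C = (-77, 477, -150.7).
Normal n = (Pick A→Pick B) × (Pick A→Pick C) = (782.7, 1933.8, 5721).
So ∂z/∂x = −n_x/n_z = −0.13681 and ∂z/∂y = −n_y/n_z = −0.33802.
Intercept c from Pick A: 254.5 + 84.41 − 4.39 = 334.52.
At (533, 579): z = −72.9 − 195.7 + 334.52 = 65.9 m.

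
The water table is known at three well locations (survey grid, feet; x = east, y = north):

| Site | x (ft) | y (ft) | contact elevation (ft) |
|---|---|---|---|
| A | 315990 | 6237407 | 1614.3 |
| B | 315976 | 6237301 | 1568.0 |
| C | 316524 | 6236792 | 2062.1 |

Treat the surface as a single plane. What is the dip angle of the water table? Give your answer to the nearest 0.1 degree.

Two edge vectors: A→B = (-14, -106, -46.3), A→C = (534, -615, 447.8).
Normal n = (A→B) × (A→C) = (-75941.3, -18455, 65214).
So ∂z/∂x = −n_x/n_z = 1.16449 and ∂z/∂y = −n_y/n_z = 0.28299.
Gradient magnitude |∇z| = √(a² + b²) = √(1.35605 + 0.08008) = 1.19839.
True dip = arctan(1.19839) = 50.2°, dipping toward WSW (azimuth ≈ 256°).

50.2°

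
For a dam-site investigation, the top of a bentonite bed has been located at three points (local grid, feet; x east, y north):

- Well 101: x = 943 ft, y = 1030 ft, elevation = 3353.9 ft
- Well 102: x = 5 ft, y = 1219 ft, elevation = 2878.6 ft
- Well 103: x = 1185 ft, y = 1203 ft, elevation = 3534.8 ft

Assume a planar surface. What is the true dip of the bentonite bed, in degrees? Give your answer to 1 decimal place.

31.7°

Let the plane be z = a·x + b·y + c.
Well 102−Well 101: −938a + 189b = −475.3;  Well 103−Well 101: 242a + 173b = 180.9.
Solving gives a = 0.55966, b = 0.26278.
Gradient magnitude |∇z| = √(a² + b²) = √(0.31322 + 0.06905) = 0.61829.
True dip = arctan(0.61829) = 31.7°, dipping toward WSW (azimuth ≈ 245°).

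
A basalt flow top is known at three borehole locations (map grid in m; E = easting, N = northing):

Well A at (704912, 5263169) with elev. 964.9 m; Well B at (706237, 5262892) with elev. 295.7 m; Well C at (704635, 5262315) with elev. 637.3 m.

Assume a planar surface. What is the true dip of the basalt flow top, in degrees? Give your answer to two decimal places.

32.98°

Two edge vectors: Well A→Well B = (1325, -277, -669.2), Well A→Well C = (-277, -854, -327.6).
Normal n = (Well A→Well B) × (Well A→Well C) = (-480751.6, 619438.4, -1208279).
So ∂z/∂E = −n_x/n_z = −0.39788 and ∂z/∂N = −n_y/n_z = 0.51266.
Gradient magnitude |∇z| = √(a² + b²) = √(0.15831 + 0.26282) = 0.64895.
True dip = arctan(0.64895) = 32.98°, dipping toward SE (azimuth ≈ 142°).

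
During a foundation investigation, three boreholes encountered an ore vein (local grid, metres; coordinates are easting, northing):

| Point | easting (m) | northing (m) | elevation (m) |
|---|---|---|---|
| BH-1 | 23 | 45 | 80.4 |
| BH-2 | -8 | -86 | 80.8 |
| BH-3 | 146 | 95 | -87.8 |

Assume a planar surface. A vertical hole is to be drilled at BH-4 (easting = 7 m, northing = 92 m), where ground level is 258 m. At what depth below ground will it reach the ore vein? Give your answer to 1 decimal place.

136.7 m

Two edge vectors: BH-1→BH-2 = (-31, -131, 0.4), BH-1→BH-3 = (123, 50, -168.2).
Normal n = (BH-1→BH-2) × (BH-1→BH-3) = (22014.2, -5165, 14563).
So ∂z/∂easting = −n_x/n_z = −1.51165 and ∂z/∂northing = −n_y/n_z = 0.35467.
Intercept c from BH-1: 80.4 + 34.77 − 15.96 = 99.21.
At (7, 92): z_contact = −10.58 + 32.63 + 99.21 = 121.26 m.
Depth below ground = 258 − 121.26 = 136.7 m.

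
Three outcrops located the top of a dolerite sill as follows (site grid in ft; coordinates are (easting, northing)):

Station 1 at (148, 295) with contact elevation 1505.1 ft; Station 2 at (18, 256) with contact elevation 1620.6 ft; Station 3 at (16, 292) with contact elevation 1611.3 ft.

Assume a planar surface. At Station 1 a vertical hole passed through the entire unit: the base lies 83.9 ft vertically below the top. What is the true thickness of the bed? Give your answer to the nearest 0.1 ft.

Two edge vectors: Station 1→Station 2 = (-130, -39, 115.5), Station 1→Station 3 = (-132, -3, 106.2).
Normal n = (Station 1→Station 2) × (Station 1→Station 3) = (-3795.3, -1440, -4758).
So ∂z/∂E = −n_x/n_z = −0.79767 and ∂z/∂N = −n_y/n_z = −0.30265.
|∇z| = √(a²+b²) = 0.85315, so dip δ = arctan(0.85315) = 40.47°.
True thickness = vertical thickness × cos δ = 83.9 × cos 40.47° = 63.8 ft.

63.8 ft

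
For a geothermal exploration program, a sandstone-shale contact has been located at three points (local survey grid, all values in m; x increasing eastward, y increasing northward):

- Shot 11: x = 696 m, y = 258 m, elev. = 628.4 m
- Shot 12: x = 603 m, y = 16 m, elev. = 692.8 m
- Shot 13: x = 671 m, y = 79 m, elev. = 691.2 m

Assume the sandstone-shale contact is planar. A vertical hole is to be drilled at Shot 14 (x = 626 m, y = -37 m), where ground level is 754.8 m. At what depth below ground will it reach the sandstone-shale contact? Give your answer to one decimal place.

32.9 m

Two edge vectors: Shot 11→Shot 12 = (-93, -242, 64.4), Shot 11→Shot 13 = (-25, -179, 62.8).
Normal n = (Shot 11→Shot 12) × (Shot 11→Shot 13) = (-3670, 4230.4, 10597).
So ∂z/∂x = −n_x/n_z = 0.34632 and ∂z/∂y = −n_y/n_z = −0.39921.
Intercept c from Shot 11: 628.4 − 241.04 + 103.00 = 490.35.
At (626, -37): z_contact = 216.80 + 14.77 + 490.35 = 721.92 m.
Depth below ground = 754.8 − 721.92 = 32.9 m.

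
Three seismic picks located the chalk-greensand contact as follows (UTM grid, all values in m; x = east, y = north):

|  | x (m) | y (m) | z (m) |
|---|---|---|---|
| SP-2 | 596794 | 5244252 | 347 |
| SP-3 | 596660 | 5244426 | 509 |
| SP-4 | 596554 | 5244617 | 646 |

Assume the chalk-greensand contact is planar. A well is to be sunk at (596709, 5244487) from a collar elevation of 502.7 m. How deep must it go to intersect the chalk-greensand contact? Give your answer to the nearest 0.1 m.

32.3 m

Let the plane be z = a·x + b·y + c.
SP-3−SP-2: −134a + 174b = 162;  SP-4−SP-2: −240a + 365b = 299.
Solving gives a = −0.993566434, b = 0.165874126.
Then c = 347 − a·596794 − b·5244252 = −276584.23.
At (596709, 5244487): z_contact = −592870.03 + 869924.70 − 276584.23 = 470.43 m.
Depth below ground = 502.7 − 470.43 = 32.3 m.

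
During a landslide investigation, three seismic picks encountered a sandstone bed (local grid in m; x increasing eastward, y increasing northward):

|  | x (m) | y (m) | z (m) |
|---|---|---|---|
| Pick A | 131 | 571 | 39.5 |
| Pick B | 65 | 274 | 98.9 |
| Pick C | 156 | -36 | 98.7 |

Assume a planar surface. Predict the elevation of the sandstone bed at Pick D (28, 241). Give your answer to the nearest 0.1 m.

117.0 m

Let the plane be z = a·x + b·y + c.
Pick B−Pick A: −66a − 297b = 59.4;  Pick C−Pick A: 25a − 607b = 59.2.
Solving gives a = −0.38902, b = −0.11355.
Then c = 39.5 − a·131 − b·571 = 155.30.
At (28, 241): z = −10.9 − 27.4 + 155.30 = 117.0 m.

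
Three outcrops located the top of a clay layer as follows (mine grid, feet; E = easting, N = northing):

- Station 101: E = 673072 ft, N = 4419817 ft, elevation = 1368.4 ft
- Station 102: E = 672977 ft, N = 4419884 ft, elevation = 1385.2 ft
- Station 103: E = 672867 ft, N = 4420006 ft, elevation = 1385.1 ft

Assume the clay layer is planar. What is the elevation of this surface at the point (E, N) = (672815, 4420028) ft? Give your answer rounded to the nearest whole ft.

1401 ft

Two edge vectors: Station 101→Station 102 = (-95, 67, 16.8), Station 101→Station 103 = (-205, 189, 16.7).
Normal n = (Station 101→Station 102) × (Station 101→Station 103) = (-2056.3, -1857.5, -4220).
So ∂z/∂E = −n_x/n_z = −0.48727488 and ∂z/∂N = −n_y/n_z = −0.44016588.
Intercept c from Station 101: 1368.4 + 327971.08 + 1945452.63 = 2274792.10.
At (672815, 4420028): z = −327845.8 − 1945545.5 + 2274792.10 = 1400.8 ft.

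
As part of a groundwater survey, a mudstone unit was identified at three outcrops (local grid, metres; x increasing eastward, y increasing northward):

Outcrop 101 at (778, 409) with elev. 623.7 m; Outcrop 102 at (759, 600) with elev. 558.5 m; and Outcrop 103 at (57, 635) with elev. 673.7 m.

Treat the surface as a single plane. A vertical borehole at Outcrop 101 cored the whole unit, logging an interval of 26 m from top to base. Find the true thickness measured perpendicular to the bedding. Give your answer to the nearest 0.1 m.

24.1 m

Two edge vectors: Outcrop 101→Outcrop 102 = (-19, 191, -65.2), Outcrop 101→Outcrop 103 = (-721, 226, 50).
Normal n = (Outcrop 101→Outcrop 102) × (Outcrop 101→Outcrop 103) = (24285.2, 47959.2, 133417).
So ∂z/∂x = −n_x/n_z = −0.18202 and ∂z/∂y = −n_y/n_z = −0.35947.
|∇z| = √(a²+b²) = 0.40293, so dip δ = arctan(0.40293) = 21.95°.
True thickness = vertical thickness × cos δ = 26 × cos 21.95° = 24.1 m.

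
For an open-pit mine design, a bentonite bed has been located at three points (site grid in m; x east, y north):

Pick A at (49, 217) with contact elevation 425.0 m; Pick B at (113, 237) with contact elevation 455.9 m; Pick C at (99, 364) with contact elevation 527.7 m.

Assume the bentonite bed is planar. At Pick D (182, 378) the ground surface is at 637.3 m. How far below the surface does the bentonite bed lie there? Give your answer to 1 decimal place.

76.7 m

Two edge vectors: Pick A→Pick B = (64, 20, 30.9), Pick A→Pick C = (50, 147, 102.7).
Normal n = (Pick A→Pick B) × (Pick A→Pick C) = (-2488.3, -5027.8, 8408).
So ∂z/∂x = −n_x/n_z = 0.29594 and ∂z/∂y = −n_y/n_z = 0.59798.
Intercept c from Pick A: 425 − 14.50 − 129.76 = 280.74.
At (182, 378): z_contact = 53.86 + 226.04 + 280.74 = 560.64 m.
Depth below ground = 637.3 − 560.64 = 76.7 m.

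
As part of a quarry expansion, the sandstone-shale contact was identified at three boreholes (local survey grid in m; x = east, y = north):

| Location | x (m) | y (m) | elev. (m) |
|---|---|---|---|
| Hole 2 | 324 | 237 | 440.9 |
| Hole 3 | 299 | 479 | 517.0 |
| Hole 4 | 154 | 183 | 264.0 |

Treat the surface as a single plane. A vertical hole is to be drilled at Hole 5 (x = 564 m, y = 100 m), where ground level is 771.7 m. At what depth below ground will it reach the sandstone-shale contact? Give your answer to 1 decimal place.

Let the plane be z = a·x + b·y + c.
Hole 3−Hole 2: −25a + 242b = 76.1;  Hole 4−Hole 2: −170a − 54b = −176.9.
Solving gives a = 0.91081, b = 0.40855.
Then c = 440.9 − a·324 − b·237 = 48.97.
At (564, 100): z_contact = 513.70 + 40.86 + 48.97 = 603.52 m.
Depth below ground = 771.7 − 603.52 = 168.2 m.

168.2 m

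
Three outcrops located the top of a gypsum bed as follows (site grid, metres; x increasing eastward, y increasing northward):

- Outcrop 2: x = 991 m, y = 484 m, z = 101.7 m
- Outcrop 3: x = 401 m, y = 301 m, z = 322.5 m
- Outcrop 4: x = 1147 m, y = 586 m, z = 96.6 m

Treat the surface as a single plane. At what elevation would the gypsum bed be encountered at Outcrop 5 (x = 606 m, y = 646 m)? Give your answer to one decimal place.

525.5 m

Let the plane be z = a·x + b·y + c.
Outcrop 3−Outcrop 2: −590a − 183b = 220.8;  Outcrop 4−Outcrop 2: 156a + 102b = −5.1.
Solving gives a = −0.682483, b = 0.993797.
Then c = 101.7 − a·991 − b·484 = 297.04.
At (606, 646): z = −413.6 + 642.0 + 297.04 = 525.5 m.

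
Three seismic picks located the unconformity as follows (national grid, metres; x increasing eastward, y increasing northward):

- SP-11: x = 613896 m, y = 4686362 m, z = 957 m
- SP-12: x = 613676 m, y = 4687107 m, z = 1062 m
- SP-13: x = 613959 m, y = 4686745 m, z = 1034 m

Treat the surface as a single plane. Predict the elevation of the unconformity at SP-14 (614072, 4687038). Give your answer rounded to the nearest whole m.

1101 m

Two edge vectors: SP-11→SP-12 = (-220, 745, 105), SP-11→SP-13 = (63, 383, 77).
Normal n = (SP-11→SP-12) × (SP-11→SP-13) = (17150, 23555, -131195).
So ∂z/∂x = −n_x/n_z = 0.13072145 and ∂z/∂y = −n_y/n_z = 0.17954190.
Intercept c from SP-11: 957 − 80249.37 − 841398.35 = −920690.73.
At (614072, 4687038): z = 80272.4 + 841519.7 − 920690.73 = 1101.4 m.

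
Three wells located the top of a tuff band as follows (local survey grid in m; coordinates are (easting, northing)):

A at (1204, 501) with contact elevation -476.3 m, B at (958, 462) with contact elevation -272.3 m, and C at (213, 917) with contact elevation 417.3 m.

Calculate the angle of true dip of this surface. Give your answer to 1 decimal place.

40.6°

Two edge vectors: A→B = (-246, -39, 204), A→C = (-991, 416, 893.6).
Normal n = (A→B) × (A→C) = (-119714.4, 17661.6, -140985).
So ∂z/∂E = −n_x/n_z = −0.84913 and ∂z/∂N = −n_y/n_z = 0.12527.
Gradient magnitude |∇z| = √(a² + b²) = √(0.72102 + 0.01569) = 0.85832.
True dip = arctan(0.85832) = 40.6°, dipping toward E (azimuth ≈ 098°).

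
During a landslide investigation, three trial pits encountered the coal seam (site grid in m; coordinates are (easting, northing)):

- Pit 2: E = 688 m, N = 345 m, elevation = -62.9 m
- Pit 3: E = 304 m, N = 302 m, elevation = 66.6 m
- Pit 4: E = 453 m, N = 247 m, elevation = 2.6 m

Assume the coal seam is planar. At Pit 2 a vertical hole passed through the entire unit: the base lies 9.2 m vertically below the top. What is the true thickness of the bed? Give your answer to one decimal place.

8.5 m

Let the plane be z = a·E + b·N + c.
Pit 3−Pit 2: −384a − 43b = 129.5;  Pit 4−Pit 2: −235a − 98b = 65.5.
Solving gives a = −0.35872, b = 0.19183.
|∇z| = √(a²+b²) = 0.40679, so dip δ = arctan(0.40679) = 22.14°.
True thickness = vertical thickness × cos δ = 9.2 × cos 22.14° = 8.5 m.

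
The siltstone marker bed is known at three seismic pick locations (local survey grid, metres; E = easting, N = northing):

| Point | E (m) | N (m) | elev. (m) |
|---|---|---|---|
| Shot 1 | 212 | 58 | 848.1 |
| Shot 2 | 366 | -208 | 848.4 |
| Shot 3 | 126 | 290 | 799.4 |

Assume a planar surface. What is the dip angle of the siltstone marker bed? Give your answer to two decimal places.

Let the plane be z = a·E + b·N + c.
Shot 2−Shot 1: 154a − 266b = 0.3;  Shot 3−Shot 1: −86a + 232b = −48.7.
Solving gives a = −1.00254, b = −0.58154.
Gradient magnitude |∇z| = √(a² + b²) = √(1.00508 + 0.33819) = 1.15900.
True dip = arctan(1.15900) = 49.21°, dipping toward ENE (azimuth ≈ 060°).

49.21°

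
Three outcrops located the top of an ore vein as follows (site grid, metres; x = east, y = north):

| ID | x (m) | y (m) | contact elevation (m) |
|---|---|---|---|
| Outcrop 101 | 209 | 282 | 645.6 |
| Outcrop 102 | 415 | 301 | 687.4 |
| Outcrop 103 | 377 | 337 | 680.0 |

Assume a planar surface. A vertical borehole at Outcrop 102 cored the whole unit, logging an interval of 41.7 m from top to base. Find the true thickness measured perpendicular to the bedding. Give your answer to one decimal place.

Let the plane be z = a·x + b·y + c.
Outcrop 102−Outcrop 101: 206a + 19b = 41.8;  Outcrop 103−Outcrop 101: 168a + 55b = 34.4.
Solving gives a = 0.20219, b = 0.00786.
|∇z| = √(a²+b²) = 0.20234, so dip δ = arctan(0.20234) = 11.44°.
True thickness = vertical thickness × cos δ = 41.7 × cos 11.44° = 40.9 m.

40.9 m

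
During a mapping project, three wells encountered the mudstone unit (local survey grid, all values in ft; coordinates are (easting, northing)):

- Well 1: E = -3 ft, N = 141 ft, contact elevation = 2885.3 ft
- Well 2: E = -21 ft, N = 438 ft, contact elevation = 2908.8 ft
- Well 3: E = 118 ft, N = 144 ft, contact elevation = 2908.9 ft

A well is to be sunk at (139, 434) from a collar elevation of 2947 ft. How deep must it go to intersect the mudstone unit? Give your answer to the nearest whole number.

8 ft

Two edge vectors: Well 1→Well 2 = (-18, 297, 23.5), Well 1→Well 3 = (121, 3, 23.6).
Normal n = (Well 1→Well 2) × (Well 1→Well 3) = (6938.7, 3268.3, -35991).
So ∂z/∂E = −n_x/n_z = 0.19279 and ∂z/∂N = −n_y/n_z = 0.09081.
Intercept c from Well 1: 2885.3 + 0.58 − 12.80 = 2873.07.
At (139, 434): z_contact = 26.8 + 39.4 + 2873.07 = 2939.3 ft.
Depth below ground = 2947 − 2939.3 = 8 ft.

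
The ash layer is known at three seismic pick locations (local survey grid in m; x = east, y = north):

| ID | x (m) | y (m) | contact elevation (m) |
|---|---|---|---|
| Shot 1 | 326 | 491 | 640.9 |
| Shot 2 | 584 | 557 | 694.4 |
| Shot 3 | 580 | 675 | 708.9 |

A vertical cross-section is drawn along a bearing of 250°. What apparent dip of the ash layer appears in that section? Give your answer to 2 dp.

Two edge vectors: Shot 1→Shot 2 = (258, 66, 53.5), Shot 1→Shot 3 = (254, 184, 68).
Normal n = (Shot 1→Shot 2) × (Shot 1→Shot 3) = (-5356, -3955, 30708).
So ∂z/∂x = −n_x/n_z = 0.17442 and ∂z/∂y = −n_y/n_z = 0.12879.
Unit vector along 250° is (sin 250°, cos 250°) = (-0.9397, -0.3420).
Slope in that direction = a·(-0.9397) + b·(-0.3420) = −0.20795.
Apparent dip = arctan|0.20795| = 11.75° (true dip is 12.2°, so apparent ≤ true as expected).

11.75°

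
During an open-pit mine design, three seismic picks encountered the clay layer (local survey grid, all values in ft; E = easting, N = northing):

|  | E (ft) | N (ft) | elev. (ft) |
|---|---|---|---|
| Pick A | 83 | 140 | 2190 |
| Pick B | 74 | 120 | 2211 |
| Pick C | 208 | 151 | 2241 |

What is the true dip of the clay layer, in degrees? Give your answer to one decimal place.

54.2°

Let the plane be z = a·E + b·N + c.
Pick B−Pick A: −9a − 20b = 21;  Pick C−Pick A: 125a + 11b = 51.
Solving gives a = 0.52103, b = −1.28446.
Gradient magnitude |∇z| = √(a² + b²) = √(0.27148 + 1.64985) = 1.38612.
True dip = arctan(1.38612) = 54.2°, dipping toward NNW (azimuth ≈ 338°).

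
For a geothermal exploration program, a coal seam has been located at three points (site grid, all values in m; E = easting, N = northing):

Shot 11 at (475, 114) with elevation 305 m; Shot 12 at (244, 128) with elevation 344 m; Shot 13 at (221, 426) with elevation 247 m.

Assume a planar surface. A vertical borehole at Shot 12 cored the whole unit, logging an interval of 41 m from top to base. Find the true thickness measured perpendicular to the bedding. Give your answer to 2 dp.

38.21 m

Two edge vectors: Shot 11→Shot 12 = (-231, 14, 39), Shot 11→Shot 13 = (-254, 312, -58).
Normal n = (Shot 11→Shot 12) × (Shot 11→Shot 13) = (-12980, -23304, -68516).
So ∂z/∂E = −n_x/n_z = −0.18944 and ∂z/∂N = −n_y/n_z = −0.34012.
|∇z| = √(a²+b²) = 0.38933, so dip δ = arctan(0.38933) = 21.27°.
True thickness = vertical thickness × cos δ = 41 × cos 21.27° = 38.21 m.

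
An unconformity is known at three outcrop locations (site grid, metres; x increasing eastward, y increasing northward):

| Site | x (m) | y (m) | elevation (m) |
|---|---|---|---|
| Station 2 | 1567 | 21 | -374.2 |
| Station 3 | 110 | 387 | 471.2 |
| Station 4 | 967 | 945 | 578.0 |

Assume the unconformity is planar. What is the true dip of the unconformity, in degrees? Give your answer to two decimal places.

Two edge vectors: Station 2→Station 3 = (-1457, 366, 845.4), Station 2→Station 4 = (-600, 924, 952.2).
Normal n = (Station 2→Station 3) × (Station 2→Station 4) = (-432644.4, 880115.4, -1126668).
So ∂z/∂x = −n_x/n_z = −0.38400 and ∂z/∂y = −n_y/n_z = 0.78117.
Gradient magnitude |∇z| = √(a² + b²) = √(0.14746 + 0.61022) = 0.87045.
True dip = arctan(0.87045) = 41.04°, dipping toward SSE (azimuth ≈ 154°).

41.04°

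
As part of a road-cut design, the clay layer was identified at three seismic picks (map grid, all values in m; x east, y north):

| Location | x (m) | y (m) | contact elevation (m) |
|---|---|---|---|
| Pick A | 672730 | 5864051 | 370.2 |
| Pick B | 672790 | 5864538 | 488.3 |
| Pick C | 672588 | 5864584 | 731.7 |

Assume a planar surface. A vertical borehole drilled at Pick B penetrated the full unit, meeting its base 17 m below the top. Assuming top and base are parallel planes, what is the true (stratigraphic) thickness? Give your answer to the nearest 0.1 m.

11.0 m

Two edge vectors: Pick A→Pick B = (60, 487, 118.1), Pick A→Pick C = (-142, 533, 361.5).
Normal n = (Pick A→Pick B) × (Pick A→Pick C) = (113103.2, -38460.2, 101134).
So ∂z/∂x = −n_x/n_z = −1.11835 and ∂z/∂y = −n_y/n_z = 0.38029.
|∇z| = √(a²+b²) = 1.18124, so dip δ = arctan(1.18124) = 49.75°.
True thickness = vertical thickness × cos δ = 17 × cos 49.75° = 11.0 m.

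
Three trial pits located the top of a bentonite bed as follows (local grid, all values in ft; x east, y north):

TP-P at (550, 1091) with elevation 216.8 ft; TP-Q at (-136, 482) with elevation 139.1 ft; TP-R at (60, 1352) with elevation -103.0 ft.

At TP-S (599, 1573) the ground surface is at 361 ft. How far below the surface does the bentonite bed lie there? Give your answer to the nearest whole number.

305 ft

Let the plane be z = a·x + b·y + c.
TP-Q−TP-P: −686a − 609b = −77.7;  TP-R−TP-P: −490a + 261b = −319.8.
Solving gives a = 0.45038, b = −0.37974.
Then c = 216.8 − a·550 − b·1091 = 383.39.
At (599, 1573): z_contact = 269.8 − 597.3 + 383.39 = 55.8 ft.
Depth below ground = 361 − 55.8 = 305 ft.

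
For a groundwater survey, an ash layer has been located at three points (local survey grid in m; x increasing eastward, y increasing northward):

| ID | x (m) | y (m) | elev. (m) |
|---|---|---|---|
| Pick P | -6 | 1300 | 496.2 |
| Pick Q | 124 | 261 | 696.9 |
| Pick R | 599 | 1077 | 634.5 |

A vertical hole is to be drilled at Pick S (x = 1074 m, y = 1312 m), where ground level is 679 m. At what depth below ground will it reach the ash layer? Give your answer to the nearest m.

Two edge vectors: Pick P→Pick Q = (130, -1039, 200.7), Pick P→Pick R = (605, -223, 138.3).
Normal n = (Pick P→Pick Q) × (Pick P→Pick R) = (-98937.6, 103444.5, 599605).
So ∂z/∂x = −n_x/n_z = 0.16500 and ∂z/∂y = −n_y/n_z = −0.17252.
Intercept c from Pick P: 496.2 + 0.99 + 224.28 = 721.47.
At (1074, 1312): z_contact = 177.2 − 226.3 + 721.47 = 672.3 m.
Depth below ground = 679 − 672.3 = 7 m.

7 m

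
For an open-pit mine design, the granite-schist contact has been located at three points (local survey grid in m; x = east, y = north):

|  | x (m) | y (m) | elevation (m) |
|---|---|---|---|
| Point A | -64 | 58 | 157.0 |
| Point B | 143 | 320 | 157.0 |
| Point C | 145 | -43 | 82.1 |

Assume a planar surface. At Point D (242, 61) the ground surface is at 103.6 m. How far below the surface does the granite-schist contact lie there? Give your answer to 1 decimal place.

Two edge vectors: Point A→Point B = (207, 262, 0), Point A→Point C = (209, -101, -74.9).
Normal n = (Point A→Point B) × (Point A→Point C) = (-19623.8, 15504.3, -75665).
So ∂z/∂x = −n_x/n_z = −0.25935 and ∂z/∂y = −n_y/n_z = 0.20491.
Intercept c from Point A: 157 − 16.60 − 11.88 = 128.52.
At (242, 61): z_contact = −62.76 + 12.50 + 128.52 = 78.25 m.
Depth below ground = 103.6 − 78.25 = 25.3 m.

25.3 m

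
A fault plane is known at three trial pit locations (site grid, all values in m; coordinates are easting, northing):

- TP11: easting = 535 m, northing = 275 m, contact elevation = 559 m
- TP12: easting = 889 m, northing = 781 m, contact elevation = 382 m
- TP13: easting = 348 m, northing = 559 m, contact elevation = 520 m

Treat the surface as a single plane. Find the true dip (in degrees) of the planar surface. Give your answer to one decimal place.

Two edge vectors: TP11→TP12 = (354, 506, -177), TP11→TP13 = (-187, 284, -39).
Normal n = (TP11→TP12) × (TP11→TP13) = (30534, 46905, 195158).
So ∂z/∂easting = −n_x/n_z = −0.15646 and ∂z/∂northing = −n_y/n_z = −0.24034.
Gradient magnitude |∇z| = √(a² + b²) = √(0.02448 + 0.05777) = 0.28678.
True dip = arctan(0.28678) = 16.0°, dipping toward NNE (azimuth ≈ 033°).

16.0°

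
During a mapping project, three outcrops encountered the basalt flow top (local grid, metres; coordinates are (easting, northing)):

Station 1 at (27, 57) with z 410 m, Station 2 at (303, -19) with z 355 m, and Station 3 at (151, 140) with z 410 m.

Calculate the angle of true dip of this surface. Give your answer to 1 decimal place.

14.2°

Let the plane be z = a·E + b·N + c.
Station 2−Station 1: 276a − 76b = −55;  Station 3−Station 1: 124a + 83b = 0.
Solving gives a = −0.14119, b = 0.21094.
Gradient magnitude |∇z| = √(a² + b²) = √(0.01994 + 0.04449) = 0.25383.
True dip = arctan(0.25383) = 14.2°, dipping toward SE (azimuth ≈ 146°).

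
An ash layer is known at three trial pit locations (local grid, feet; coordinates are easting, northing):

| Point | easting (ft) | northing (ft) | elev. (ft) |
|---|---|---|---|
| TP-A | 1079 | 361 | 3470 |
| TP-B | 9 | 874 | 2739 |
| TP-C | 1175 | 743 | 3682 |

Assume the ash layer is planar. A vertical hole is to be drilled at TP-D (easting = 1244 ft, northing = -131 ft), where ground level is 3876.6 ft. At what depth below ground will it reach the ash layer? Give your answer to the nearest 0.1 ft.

Let the plane be z = a·easting + b·northing + c.
TP-B−TP-A: −1070a + 513b = −731;  TP-C−TP-A: 96a + 382b = 212.
Solving gives a = 0.847179, b = 0.342070.
Then c = 3470 − a·1079 − b·361 = 2432.41.
At (1244, -131): z_contact = 1053.89 − 44.81 + 2432.41 = 3441.49 ft.
Depth below ground = 3876.6 − 3441.49 = 435.1 ft.

435.1 ft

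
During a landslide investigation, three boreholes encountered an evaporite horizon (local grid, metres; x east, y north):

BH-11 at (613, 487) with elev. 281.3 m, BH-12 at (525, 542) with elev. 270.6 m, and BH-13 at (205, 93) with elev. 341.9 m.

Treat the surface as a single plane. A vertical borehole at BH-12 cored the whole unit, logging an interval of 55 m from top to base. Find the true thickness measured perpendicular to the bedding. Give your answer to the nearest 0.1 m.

Let the plane be z = a·x + b·y + c.
BH-12−BH-11: −88a + 55b = −10.7;  BH-13−BH-11: −408a − 394b = 60.6.
Solving gives a = 0.01546, b = −0.16981.
|∇z| = √(a²+b²) = 0.17052, so dip δ = arctan(0.17052) = 9.68°.
True thickness = vertical thickness × cos δ = 55 × cos 9.68° = 54.2 m.

54.2 m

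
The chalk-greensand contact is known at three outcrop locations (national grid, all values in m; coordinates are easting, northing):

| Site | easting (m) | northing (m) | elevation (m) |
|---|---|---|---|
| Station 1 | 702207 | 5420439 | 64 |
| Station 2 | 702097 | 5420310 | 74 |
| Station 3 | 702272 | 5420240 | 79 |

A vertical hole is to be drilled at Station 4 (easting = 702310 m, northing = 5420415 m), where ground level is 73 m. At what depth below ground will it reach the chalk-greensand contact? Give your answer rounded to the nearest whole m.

Two edge vectors: Station 1→Station 2 = (-110, -129, 10), Station 1→Station 3 = (65, -199, 15).
Normal n = (Station 1→Station 2) × (Station 1→Station 3) = (55, 2300, 30275).
So ∂z/∂easting = −n_x/n_z = −0.00181668 and ∂z/∂northing = −n_y/n_z = −0.07597027.
Intercept c from Station 1: 64 + 1275.69 + 411792.23 = 413131.91.
At (702310, 5420415): z_contact = −1275.9 − 411790.4 + 413131.91 = 65.6 m.
Depth below ground = 73 − 65.6 = 7 m.

7 m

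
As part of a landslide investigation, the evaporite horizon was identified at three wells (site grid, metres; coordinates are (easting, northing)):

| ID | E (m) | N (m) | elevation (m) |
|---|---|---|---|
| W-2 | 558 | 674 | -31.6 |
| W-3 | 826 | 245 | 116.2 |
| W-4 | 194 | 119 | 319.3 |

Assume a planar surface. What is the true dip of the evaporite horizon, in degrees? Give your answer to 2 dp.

28.12°

Two edge vectors: W-2→W-3 = (268, -429, 147.8), W-2→W-4 = (-364, -555, 350.9).
Normal n = (W-2→W-3) × (W-2→W-4) = (-68507.1, -147840.4, -304896).
So ∂z/∂E = −n_x/n_z = −0.22469 and ∂z/∂N = −n_y/n_z = −0.48489.
Gradient magnitude |∇z| = √(a² + b²) = √(0.05049 + 0.23512) = 0.53442.
True dip = arctan(0.53442) = 28.12°, dipping toward NNE (azimuth ≈ 025°).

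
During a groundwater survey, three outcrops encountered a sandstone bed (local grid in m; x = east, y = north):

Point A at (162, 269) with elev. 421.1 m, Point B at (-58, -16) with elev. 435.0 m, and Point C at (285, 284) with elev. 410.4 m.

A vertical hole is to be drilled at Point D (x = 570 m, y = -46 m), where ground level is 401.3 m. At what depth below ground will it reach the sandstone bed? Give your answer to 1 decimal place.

23.1 m

Let the plane be z = a·x + b·y + c.
Point B−Point A: −220a − 285b = 13.9;  Point C−Point A: 123a + 15b = −10.7.
Solving gives a = −0.08947, b = 0.02029.
Then c = 421.1 − a·162 − b·269 = 430.14.
At (570, -46): z_contact = −51.00 − 0.93 + 430.14 = 378.21 m.
Depth below ground = 401.3 − 378.21 = 23.1 m.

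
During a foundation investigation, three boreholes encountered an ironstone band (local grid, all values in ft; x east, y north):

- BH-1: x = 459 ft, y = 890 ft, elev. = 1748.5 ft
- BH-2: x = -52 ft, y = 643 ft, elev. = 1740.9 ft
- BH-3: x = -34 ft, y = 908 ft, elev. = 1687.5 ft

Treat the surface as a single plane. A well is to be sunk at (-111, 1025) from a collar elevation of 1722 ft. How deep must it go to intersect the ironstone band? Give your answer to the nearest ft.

68 ft

Two edge vectors: BH-1→BH-2 = (-511, -247, -7.6), BH-1→BH-3 = (-493, 18, -61).
Normal n = (BH-1→BH-2) × (BH-1→BH-3) = (15203.8, -27424.2, -130969).
So ∂z/∂x = −n_x/n_z = 0.11609 and ∂z/∂y = −n_y/n_z = −0.20939.
Intercept c from BH-1: 1748.5 − 53.28 + 186.36 = 1881.58.
At (-111, 1025): z_contact = −12.9 − 214.6 + 1881.58 = 1654.1 ft.
Depth below ground = 1722 − 1654.1 = 68 ft.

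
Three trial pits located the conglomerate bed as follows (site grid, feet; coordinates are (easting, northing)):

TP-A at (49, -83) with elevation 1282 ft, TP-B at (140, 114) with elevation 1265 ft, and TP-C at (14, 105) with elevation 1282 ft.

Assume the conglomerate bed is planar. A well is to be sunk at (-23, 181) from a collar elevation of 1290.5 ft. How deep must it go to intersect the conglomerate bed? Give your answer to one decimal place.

Two edge vectors: TP-A→TP-B = (91, 197, -17), TP-A→TP-C = (-35, 188, 0).
Normal n = (TP-A→TP-B) × (TP-A→TP-C) = (3196, 595, 24003).
So ∂z/∂E = −n_x/n_z = −0.13315 and ∂z/∂N = −n_y/n_z = −0.02479.
Intercept c from TP-A: 1282 + 6.52 − 2.06 = 1286.47.
At (-23, 181): z_contact = 3.06 − 4.49 + 1286.47 = 1285.04 ft.
Depth below ground = 1290.5 − 1285.04 = 5.5 ft.

5.5 ft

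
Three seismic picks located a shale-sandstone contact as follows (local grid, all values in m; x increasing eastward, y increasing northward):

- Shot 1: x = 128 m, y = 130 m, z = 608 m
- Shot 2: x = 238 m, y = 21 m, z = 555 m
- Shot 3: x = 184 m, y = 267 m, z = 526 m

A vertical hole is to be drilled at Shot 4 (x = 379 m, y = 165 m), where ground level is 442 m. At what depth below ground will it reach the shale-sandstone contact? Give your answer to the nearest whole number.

36 m

Two edge vectors: Shot 1→Shot 2 = (110, -109, -53), Shot 1→Shot 3 = (56, 137, -82).
Normal n = (Shot 1→Shot 2) × (Shot 1→Shot 3) = (16199, 6052, 21174).
So ∂z/∂x = −n_x/n_z = −0.76504 and ∂z/∂y = −n_y/n_z = −0.28582.
Intercept c from Shot 1: 608 + 97.93 + 37.16 = 743.08.
At (379, 165): z_contact = −290.0 − 47.2 + 743.08 = 406.0 m.
Depth below ground = 442 − 406.0 = 36 m.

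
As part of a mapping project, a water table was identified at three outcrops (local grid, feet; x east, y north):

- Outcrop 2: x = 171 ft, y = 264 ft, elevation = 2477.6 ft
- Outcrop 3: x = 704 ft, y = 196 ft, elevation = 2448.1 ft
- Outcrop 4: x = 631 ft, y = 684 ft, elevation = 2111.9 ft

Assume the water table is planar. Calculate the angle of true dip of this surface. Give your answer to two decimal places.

Two edge vectors: Outcrop 2→Outcrop 3 = (533, -68, -29.5), Outcrop 2→Outcrop 4 = (460, 420, -365.7).
Normal n = (Outcrop 2→Outcrop 3) × (Outcrop 2→Outcrop 4) = (37257.6, 181348.1, 255140).
So ∂z/∂x = −n_x/n_z = −0.14603 and ∂z/∂y = −n_y/n_z = −0.71078.
Gradient magnitude |∇z| = √(a² + b²) = √(0.02132 + 0.50521) = 0.72562.
True dip = arctan(0.72562) = 35.97°, dipping toward NNE (azimuth ≈ 012°).

35.97°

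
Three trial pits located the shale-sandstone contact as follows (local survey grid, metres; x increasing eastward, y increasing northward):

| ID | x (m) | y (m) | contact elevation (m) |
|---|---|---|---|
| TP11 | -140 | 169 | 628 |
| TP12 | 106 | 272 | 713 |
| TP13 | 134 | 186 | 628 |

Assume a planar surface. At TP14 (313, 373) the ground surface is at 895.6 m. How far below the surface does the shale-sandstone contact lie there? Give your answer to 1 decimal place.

97.2 m

Two edge vectors: TP11→TP12 = (246, 103, 85), TP11→TP13 = (274, 17, 0).
Normal n = (TP11→TP12) × (TP11→TP13) = (-1445, 23290, -24040).
So ∂z/∂x = −n_x/n_z = −0.06011 and ∂z/∂y = −n_y/n_z = 0.96880.
Intercept c from TP11: 628 − 8.42 − 163.73 = 455.86.
At (313, 373): z_contact = −18.81 + 361.36 + 455.86 = 798.41 m.
Depth below ground = 895.6 − 798.41 = 97.2 m.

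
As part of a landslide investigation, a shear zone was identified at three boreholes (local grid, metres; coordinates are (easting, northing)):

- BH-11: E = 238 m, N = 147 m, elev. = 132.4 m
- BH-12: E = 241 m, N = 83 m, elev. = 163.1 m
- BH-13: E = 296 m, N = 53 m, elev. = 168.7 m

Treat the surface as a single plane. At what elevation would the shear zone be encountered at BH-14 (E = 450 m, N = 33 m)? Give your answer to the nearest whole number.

Let the plane be z = a·E + b·N + c.
BH-12−BH-11: 3a − 64b = 30.7;  BH-13−BH-11: 58a − 94b = 36.3.
Solving gives a = −0.16402, b = −0.48738.
Then c = 132.4 − a·238 − b·147 = 243.08.
At (450, 33): z = −73.8 − 16.1 + 243.08 = 153.2 m.

153 m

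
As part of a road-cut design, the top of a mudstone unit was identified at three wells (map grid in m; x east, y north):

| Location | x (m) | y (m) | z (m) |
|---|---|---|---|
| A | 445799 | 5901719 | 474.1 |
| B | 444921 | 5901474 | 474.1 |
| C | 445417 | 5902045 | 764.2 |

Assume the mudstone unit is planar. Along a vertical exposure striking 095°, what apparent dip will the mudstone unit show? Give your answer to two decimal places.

Two edge vectors: A→B = (-878, -245, 0), A→C = (-382, 326, 290.1).
Normal n = (A→B) × (A→C) = (-71074.5, 254707.8, -379818).
So ∂z/∂x = −n_x/n_z = −0.18713 and ∂z/∂y = −n_y/n_z = 0.67060.
Unit vector along 095° is (sin 95°, cos 95°) = (0.9962, -0.0872).
Slope in that direction = a·(0.9962) + b·(-0.0872) = −0.24486.
Apparent dip = arctan|0.24486| = 13.76° (true dip is 34.8°, so apparent ≤ true as expected).

13.76°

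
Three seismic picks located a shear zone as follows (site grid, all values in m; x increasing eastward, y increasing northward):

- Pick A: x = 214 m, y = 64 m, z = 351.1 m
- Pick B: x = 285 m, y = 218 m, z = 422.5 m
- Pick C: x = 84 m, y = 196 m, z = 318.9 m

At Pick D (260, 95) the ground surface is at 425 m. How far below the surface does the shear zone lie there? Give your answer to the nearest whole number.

Two edge vectors: Pick A→Pick B = (71, 154, 71.4), Pick A→Pick C = (-130, 132, -32.2).
Normal n = (Pick A→Pick B) × (Pick A→Pick C) = (-14383.6, -6995.8, 29392).
So ∂z/∂x = −n_x/n_z = 0.48937 and ∂z/∂y = −n_y/n_z = 0.23802.
Intercept c from Pick A: 351.1 − 104.73 − 15.23 = 231.14.
At (260, 95): z_contact = 127.2 + 22.6 + 231.14 = 381.0 m.
Depth below ground = 425 − 381.0 = 44 m.

44 m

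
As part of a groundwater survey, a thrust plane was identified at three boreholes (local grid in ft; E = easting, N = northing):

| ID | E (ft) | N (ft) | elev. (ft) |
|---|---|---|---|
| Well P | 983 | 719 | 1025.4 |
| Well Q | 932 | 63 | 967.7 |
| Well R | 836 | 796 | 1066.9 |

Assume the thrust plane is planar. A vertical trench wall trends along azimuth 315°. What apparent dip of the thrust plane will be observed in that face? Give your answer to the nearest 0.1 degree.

13.2°

Let the plane be z = a·E + b·N + c.
Well Q−Well P: −51a − 656b = −57.7;  Well R−Well P: −147a + 77b = 41.5.
Solving gives a = −0.22700, b = 0.10560.
Unit vector along 315° is (sin 315°, cos 315°) = (-0.7071, 0.7071).
Slope in that direction = a·(-0.7071) + b·(0.7071) = 0.23518.
Apparent dip = arctan|0.23518| = 13.2° (true dip is 14.1°, so apparent ≤ true as expected).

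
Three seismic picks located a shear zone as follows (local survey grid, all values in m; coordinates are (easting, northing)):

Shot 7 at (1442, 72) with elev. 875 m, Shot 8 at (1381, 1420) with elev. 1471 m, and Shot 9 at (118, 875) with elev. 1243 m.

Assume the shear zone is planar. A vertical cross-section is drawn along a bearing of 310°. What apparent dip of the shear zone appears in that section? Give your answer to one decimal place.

Let the plane be z = a·E + b·N + c.
Shot 8−Shot 7: −61a + 1348b = 596;  Shot 9−Shot 7: −1324a + 803b = 368.
Solving gives a = −0.01007, b = 0.44168.
Unit vector along 310° is (sin 310°, cos 310°) = (-0.7660, 0.6428).
Slope in that direction = a·(-0.7660) + b·(0.6428) = 0.29162.
Apparent dip = arctan|0.29162| = 16.3° (true dip is 23.8°, so apparent ≤ true as expected).

16.3°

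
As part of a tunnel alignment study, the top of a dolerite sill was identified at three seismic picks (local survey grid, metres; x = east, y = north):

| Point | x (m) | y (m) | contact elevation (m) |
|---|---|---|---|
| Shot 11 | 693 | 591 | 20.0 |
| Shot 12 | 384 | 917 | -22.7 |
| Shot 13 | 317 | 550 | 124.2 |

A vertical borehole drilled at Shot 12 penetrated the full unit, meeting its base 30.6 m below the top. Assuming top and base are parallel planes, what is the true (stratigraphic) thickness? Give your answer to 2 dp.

28.12 m

Let the plane be z = a·x + b·y + c.
Shot 12−Shot 11: −309a + 326b = −42.7;  Shot 13−Shot 11: −376a − 41b = 104.2.
Solving gives a = −0.23822, b = −0.35678.
|∇z| = √(a²+b²) = 0.42900, so dip δ = arctan(0.42900) = 23.22°.
True thickness = vertical thickness × cos δ = 30.6 × cos 23.22° = 28.12 m.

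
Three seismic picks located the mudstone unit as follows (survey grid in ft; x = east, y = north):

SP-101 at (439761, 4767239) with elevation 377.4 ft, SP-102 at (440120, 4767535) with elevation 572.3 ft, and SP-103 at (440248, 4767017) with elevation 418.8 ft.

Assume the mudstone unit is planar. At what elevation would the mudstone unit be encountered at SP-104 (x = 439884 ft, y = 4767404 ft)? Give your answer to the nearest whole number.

Two edge vectors: SP-101→SP-102 = (359, 296, 194.9), SP-101→SP-103 = (487, -222, 41.4).
Normal n = (SP-101→SP-102) × (SP-101→SP-103) = (55522.2, 80053.7, -223850).
So ∂z/∂x = −n_x/n_z = 0.24803306 and ∂z/∂y = −n_y/n_z = 0.35762207.
Intercept c from SP-101: 377.4 − 109075.27 − 1704869.87 = −1813567.74.
At (439884, 4767404): z = 109105.8 + 1704928.9 − 1813567.74 = 466.9 ft.

467 ft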